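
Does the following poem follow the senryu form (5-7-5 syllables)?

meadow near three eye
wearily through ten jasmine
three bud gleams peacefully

Line 1: meadow(2) + near(1) + three(1) + eye(1) = 5 ✓
Line 2: wearily(3) + through(1) + ten(1) + jasmine(2) = 7 ✓
Line 3: three(1) + bud(1) + gleams(1) + peacefully(3) = 6 (expected 5)

No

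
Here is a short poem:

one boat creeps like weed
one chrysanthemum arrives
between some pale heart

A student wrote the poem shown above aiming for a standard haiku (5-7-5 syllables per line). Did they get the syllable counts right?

Yes

Line 1: "one boat creeps like weed": 1+1+1+1+1 = 5 ✓
Line 2: "one chrysanthemum arrives": 1+4+2 = 7 ✓
Line 3: "between some pale heart": 2+1+1+1 = 5 ✓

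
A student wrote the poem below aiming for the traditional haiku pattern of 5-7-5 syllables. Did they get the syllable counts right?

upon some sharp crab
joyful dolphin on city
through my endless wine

Line 1: upon (2), some (1), sharp (1), crab (1) → 5 ✓
Line 2: joyful (2), dolphin (2), on (1), city (2) → 7 ✓
Line 3: through (1), my (1), endless (2), wine (1) → 5 ✓

Yes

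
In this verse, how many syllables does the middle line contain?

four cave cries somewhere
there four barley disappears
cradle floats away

The middle line: there (1), four (1), barley (2), disappears (3) → 7

7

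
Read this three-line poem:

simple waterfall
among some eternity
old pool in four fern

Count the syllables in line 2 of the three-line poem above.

7

Line 2: among(2) + some(1) + eternity(4) = 7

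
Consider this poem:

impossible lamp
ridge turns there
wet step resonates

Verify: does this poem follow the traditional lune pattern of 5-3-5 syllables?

Line 1: impossible(4) + lamp(1) = 5 ✓
Line 2: ridge(1) + turns(1) + there(1) = 3 ✓
Line 3: wet(1) + step(1) + resonates(3) = 5 ✓

Yes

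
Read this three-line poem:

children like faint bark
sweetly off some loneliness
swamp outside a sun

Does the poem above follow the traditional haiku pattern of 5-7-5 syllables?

Yes

Line 1: "children like faint bark": 2+1+1+1 = 5 ✓
Line 2: "sweetly off some loneliness": 2+1+1+3 = 7 ✓
Line 3: "swamp outside a sun": 1+2+1+1 = 5 ✓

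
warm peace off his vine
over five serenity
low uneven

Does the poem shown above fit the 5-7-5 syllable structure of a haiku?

Line 1: warm (1), peace (1), off (1), his (1), vine (1) → 5 ✓
Line 2: over (2), five (1), serenity (4) → 7 ✓
Line 3: low (1), uneven (3) → 4 (expected 5)

No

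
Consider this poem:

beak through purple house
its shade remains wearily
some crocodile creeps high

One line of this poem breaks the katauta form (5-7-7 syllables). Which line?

Line 1: beak (1), through (1), purple (2), house (1) → 5 ✓
Line 2: its (1), shade (1), remains (2), wearily (3) → 7 ✓
Line 3: some (1), crocodile (3), creeps (1), high (1) → 6 (expected 7)

The third line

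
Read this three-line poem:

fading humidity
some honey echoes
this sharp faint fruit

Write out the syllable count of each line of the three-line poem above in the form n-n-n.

6-5-4

Line 1: fading(2) + humidity(4) = 6
Line 2: some(1) + honey(2) + echoes(2) = 5
Line 3: this(1) + sharp(1) + faint(1) + fruit(1) = 4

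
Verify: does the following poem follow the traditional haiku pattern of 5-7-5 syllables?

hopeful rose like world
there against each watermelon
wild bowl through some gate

No

Line 1: hopeful (2), rose (1), like (1), world (1) → 5 ✓
Line 2: there (1), against (2), each (1), watermelon (4) → 8 (expected 7)
Line 3: wild (1), bowl (1), through (1), some (1), gate (1) → 5 ✓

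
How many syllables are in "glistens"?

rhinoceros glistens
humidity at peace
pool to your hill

2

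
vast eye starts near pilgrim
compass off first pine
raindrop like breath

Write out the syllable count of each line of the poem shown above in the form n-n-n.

6-5-4

Line 1: "vast eye starts near pilgrim": 1+1+1+1+2 = 6
Line 2: "compass off first pine": 2+1+1+1 = 5
Line 3: "raindrop like breath": 2+1+1 = 4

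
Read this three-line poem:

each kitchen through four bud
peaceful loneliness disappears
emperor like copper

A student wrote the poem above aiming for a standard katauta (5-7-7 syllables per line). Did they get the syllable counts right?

Line 1: each(1) + kitchen(2) + through(1) + four(1) + bud(1) = 6 (expected 5)
Line 2: peaceful(2) + loneliness(3) + disappears(3) = 8 (expected 7)
Line 3: emperor(3) + like(1) + copper(2) = 6 (expected 7)

No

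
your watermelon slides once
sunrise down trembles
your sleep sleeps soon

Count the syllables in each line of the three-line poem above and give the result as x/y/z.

7/5/4

Line 1: your (1), watermelon (4), slides (1), once (1) → 7
Line 2: sunrise (2), down (1), trembles (2) → 5
Line 3: your (1), sleep (1), sleeps (1), soon (1) → 4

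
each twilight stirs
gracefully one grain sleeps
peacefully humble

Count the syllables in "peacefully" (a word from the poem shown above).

3

"peacefully" has 3 syllables.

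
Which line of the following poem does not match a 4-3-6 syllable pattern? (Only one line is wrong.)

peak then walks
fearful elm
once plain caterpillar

Line 1: peak (1), then (1), walks (1) → 3 (expected 4)
Line 2: fearful (2), elm (1) → 3 ✓
Line 3: once (1), plain (1), caterpillar (4) → 6 ✓

Line 1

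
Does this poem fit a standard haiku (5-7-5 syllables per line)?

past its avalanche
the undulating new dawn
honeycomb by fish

Line 1: "past its avalanche": 1+1+3 = 5 ✓
Line 2: "the undulating new dawn": 1+4+1+1 = 7 ✓
Line 3: "honeycomb by fish": 3+1+1 = 5 ✓

Yes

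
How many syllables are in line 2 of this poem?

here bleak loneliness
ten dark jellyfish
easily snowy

5

Line 2: ten (1), dark (1), jellyfish (3) → 5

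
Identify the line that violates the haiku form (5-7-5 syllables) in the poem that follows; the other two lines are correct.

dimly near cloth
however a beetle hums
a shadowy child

Line 1

Line 1: "dimly near cloth": 2+1+1 = 4 (expected 5)
Line 2: "however a beetle hums": 3+1+2+1 = 7 ✓
Line 3: "a shadowy child": 1+3+1 = 5 ✓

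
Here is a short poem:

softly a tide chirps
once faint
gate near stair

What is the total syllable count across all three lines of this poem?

10

Line 1: softly(2) + a(1) + tide(1) + chirps(1) = 5
Line 2: once(1) + faint(1) = 2
Line 3: gate(1) + near(1) + stair(1) = 3
Total: 5 + 2 + 3 = 10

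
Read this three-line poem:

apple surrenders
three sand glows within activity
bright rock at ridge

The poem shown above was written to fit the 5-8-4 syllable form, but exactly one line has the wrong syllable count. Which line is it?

Line 1: "apple surrenders": 2+3 = 5 ✓
Line 2: "three sand glows within activity": 1+1+1+2+4 = 9 (expected 8)
Line 3: "bright rock at ridge": 1+1+1+1 = 4 ✓

Line 2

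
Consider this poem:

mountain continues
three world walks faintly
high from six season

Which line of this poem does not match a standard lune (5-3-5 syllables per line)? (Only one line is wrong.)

Line 1: "mountain continues": 2+3 = 5 ✓
Line 2: "three world walks faintly": 1+1+1+2 = 5 (expected 3)
Line 3: "high from six season": 1+1+1+2 = 5 ✓

The second line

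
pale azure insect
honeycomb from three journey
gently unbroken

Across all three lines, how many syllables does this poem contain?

17

Line 1: pale(1) + azure(2) + insect(2) = 5
Line 2: honeycomb(3) + from(1) + three(1) + journey(2) = 7
Line 3: gently(2) + unbroken(3) = 5
Total: 5 + 7 + 5 = 17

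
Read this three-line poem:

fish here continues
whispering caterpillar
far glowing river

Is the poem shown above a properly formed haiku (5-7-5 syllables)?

Yes

Line 1: fish(1) + here(1) + continues(3) = 5 ✓
Line 2: whispering(3) + caterpillar(4) = 7 ✓
Line 3: far(1) + glowing(2) + river(2) = 5 ✓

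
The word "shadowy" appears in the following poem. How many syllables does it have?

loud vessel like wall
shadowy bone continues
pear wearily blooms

3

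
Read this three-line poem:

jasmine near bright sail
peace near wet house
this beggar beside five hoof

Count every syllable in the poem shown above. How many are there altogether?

16

Line 1: jasmine (2), near (1), bright (1), sail (1) → 5
Line 2: peace (1), near (1), wet (1), house (1) → 4
Line 3: this (1), beggar (2), beside (2), five (1), hoof (1) → 7
Total: 5 + 4 + 7 = 16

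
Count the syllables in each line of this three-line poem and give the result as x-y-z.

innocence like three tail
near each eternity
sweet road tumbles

Line 1: innocence(3) + like(1) + three(1) + tail(1) = 6
Line 2: near(1) + each(1) + eternity(4) = 6
Line 3: sweet(1) + road(1) + tumbles(2) = 4

6-6-4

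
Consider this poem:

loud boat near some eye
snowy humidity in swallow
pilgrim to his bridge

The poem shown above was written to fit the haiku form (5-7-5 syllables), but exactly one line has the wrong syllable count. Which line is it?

Line 1: loud (1), boat (1), near (1), some (1), eye (1) → 5 ✓
Line 2: snowy (2), humidity (4), in (1), swallow (2) → 9 (expected 7)
Line 3: pilgrim (2), to (1), his (1), bridge (1) → 5 ✓

Line 2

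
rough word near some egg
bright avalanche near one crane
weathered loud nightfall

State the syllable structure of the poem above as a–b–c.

5–7–5

Line 1: rough(1) + word(1) + near(1) + some(1) + egg(1) = 5
Line 2: bright(1) + avalanche(3) + near(1) + one(1) + crane(1) = 7
Line 3: weathered(2) + loud(1) + nightfall(2) = 5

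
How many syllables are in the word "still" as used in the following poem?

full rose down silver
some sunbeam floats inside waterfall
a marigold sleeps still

1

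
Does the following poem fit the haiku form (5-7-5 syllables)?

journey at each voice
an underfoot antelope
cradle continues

Line 1: journey(2) + at(1) + each(1) + voice(1) = 5 ✓
Line 2: an(1) + underfoot(3) + antelope(3) = 7 ✓
Line 3: cradle(2) + continues(3) = 5 ✓

Yes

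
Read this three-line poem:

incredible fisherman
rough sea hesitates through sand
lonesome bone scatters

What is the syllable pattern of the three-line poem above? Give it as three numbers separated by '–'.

7–7–5

Line 1: incredible(4) + fisherman(3) = 7
Line 2: rough(1) + sea(1) + hesitates(3) + through(1) + sand(1) = 7
Line 3: lonesome(2) + bone(1) + scatters(2) = 5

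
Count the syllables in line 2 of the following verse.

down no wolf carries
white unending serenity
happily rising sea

8

Line 2: white(1) + unending(3) + serenity(4) = 8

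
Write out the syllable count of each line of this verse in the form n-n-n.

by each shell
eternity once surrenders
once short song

Line 1: by(1) + each(1) + shell(1) = 3
Line 2: eternity(4) + once(1) + surrenders(3) = 8
Line 3: once(1) + short(1) + song(1) = 3

3-8-3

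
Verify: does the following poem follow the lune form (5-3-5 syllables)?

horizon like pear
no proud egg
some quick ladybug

Yes

Line 1: horizon (3), like (1), pear (1) → 5 ✓
Line 2: no (1), proud (1), egg (1) → 3 ✓
Line 3: some (1), quick (1), ladybug (3) → 5 ✓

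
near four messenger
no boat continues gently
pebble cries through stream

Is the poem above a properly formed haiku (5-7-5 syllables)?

Line 1: near(1) + four(1) + messenger(3) = 5 ✓
Line 2: no(1) + boat(1) + continues(3) + gently(2) = 7 ✓
Line 3: pebble(2) + cries(1) + through(1) + stream(1) = 5 ✓

Yes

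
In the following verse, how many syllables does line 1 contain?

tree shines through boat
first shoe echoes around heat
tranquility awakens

4

Line 1: "tree shines through boat": 1+1+1+1 = 4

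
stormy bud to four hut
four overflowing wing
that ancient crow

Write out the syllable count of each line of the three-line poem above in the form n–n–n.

Line 1: stormy (2), bud (1), to (1), four (1), hut (1) → 6
Line 2: four (1), overflowing (4), wing (1) → 6
Line 3: that (1), ancient (2), crow (1) → 4

6–6–4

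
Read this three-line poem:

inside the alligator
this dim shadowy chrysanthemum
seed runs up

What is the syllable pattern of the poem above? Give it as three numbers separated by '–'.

Line 1: inside (2), the (1), alligator (4) → 7
Line 2: this (1), dim (1), shadowy (3), chrysanthemum (4) → 9
Line 3: seed (1), runs (1), up (1) → 3

7–9–3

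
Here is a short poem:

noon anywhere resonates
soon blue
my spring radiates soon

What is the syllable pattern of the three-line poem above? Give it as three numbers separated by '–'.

Line 1: noon (1), anywhere (3), resonates (3) → 7
Line 2: soon (1), blue (1) → 2
Line 3: my (1), spring (1), radiates (3), soon (1) → 6

7–2–6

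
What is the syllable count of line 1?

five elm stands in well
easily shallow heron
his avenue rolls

5

Line 1: five(1) + elm(1) + stands(1) + in(1) + well(1) = 5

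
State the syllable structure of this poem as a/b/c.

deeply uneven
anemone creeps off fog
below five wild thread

5/7/5

Line 1: deeply(2) + uneven(3) = 5
Line 2: anemone(4) + creeps(1) + off(1) + fog(1) = 7
Line 3: below(2) + five(1) + wild(1) + thread(1) = 5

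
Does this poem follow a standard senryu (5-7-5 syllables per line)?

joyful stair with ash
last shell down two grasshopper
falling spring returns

Line 1: joyful(2) + stair(1) + with(1) + ash(1) = 5 ✓
Line 2: last(1) + shell(1) + down(1) + two(1) + grasshopper(3) = 7 ✓
Line 3: falling(2) + spring(1) + returns(2) = 5 ✓

Yes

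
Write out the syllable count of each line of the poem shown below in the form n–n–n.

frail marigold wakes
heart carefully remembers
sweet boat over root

Line 1: frail (1), marigold (3), wakes (1) → 5
Line 2: heart (1), carefully (3), remembers (3) → 7
Line 3: sweet (1), boat (1), over (2), root (1) → 5

5–7–5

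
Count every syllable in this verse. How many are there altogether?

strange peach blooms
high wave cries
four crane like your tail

Line 1: strange(1) + peach(1) + blooms(1) = 3
Line 2: high(1) + wave(1) + cries(1) = 3
Line 3: four(1) + crane(1) + like(1) + your(1) + tail(1) = 5
Total: 3 + 3 + 5 = 11

11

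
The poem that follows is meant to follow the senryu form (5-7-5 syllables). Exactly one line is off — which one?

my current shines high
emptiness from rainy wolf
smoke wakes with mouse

Line 3

Line 1: my (1), current (2), shines (1), high (1) → 5 ✓
Line 2: emptiness (3), from (1), rainy (2), wolf (1) → 7 ✓
Line 3: smoke (1), wakes (1), with (1), mouse (1) → 4 (expected 5)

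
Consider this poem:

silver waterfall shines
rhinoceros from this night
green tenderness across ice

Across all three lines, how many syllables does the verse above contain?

Line 1: "silver waterfall shines": 2+3+1 = 6
Line 2: "rhinoceros from this night": 4+1+1+1 = 7
Line 3: "green tenderness across ice": 1+3+2+1 = 7
Total: 6 + 7 + 7 = 20

20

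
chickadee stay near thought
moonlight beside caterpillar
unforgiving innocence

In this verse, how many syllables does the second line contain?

The second line: moonlight(2) + beside(2) + caterpillar(4) = 8

8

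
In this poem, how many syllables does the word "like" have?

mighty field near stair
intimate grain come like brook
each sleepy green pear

"like" has 1 syllable.

1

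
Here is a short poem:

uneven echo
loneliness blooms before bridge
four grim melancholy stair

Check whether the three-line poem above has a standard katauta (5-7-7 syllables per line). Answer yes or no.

Yes

Line 1: "uneven echo": 3+2 = 5 ✓
Line 2: "loneliness blooms before bridge": 3+1+2+1 = 7 ✓
Line 3: "four grim melancholy stair": 1+1+4+1 = 7 ✓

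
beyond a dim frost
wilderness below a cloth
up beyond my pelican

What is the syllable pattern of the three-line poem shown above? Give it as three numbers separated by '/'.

Line 1: beyond(2) + a(1) + dim(1) + frost(1) = 5
Line 2: wilderness(3) + below(2) + a(1) + cloth(1) = 7
Line 3: up(1) + beyond(2) + my(1) + pelican(3) = 7

5/7/7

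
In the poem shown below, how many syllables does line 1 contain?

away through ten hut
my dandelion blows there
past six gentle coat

Line 1: "away through ten hut": 2+1+1+1 = 5

5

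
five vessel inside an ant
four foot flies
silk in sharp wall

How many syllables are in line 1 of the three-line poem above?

7

Line 1: five (1), vessel (2), inside (2), an (1), ant (1) → 7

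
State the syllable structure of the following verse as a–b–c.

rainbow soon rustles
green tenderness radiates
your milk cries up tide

Line 1: rainbow(2) + soon(1) + rustles(2) = 5
Line 2: green(1) + tenderness(3) + radiates(3) = 7
Line 3: your(1) + milk(1) + cries(1) + up(1) + tide(1) = 5

5–7–5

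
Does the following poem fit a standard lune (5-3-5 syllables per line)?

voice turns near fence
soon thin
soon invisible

No

Line 1: voice(1) + turns(1) + near(1) + fence(1) = 4 (expected 5)
Line 2: soon(1) + thin(1) = 2 (expected 3)
Line 3: soon(1) + invisible(4) = 5 ✓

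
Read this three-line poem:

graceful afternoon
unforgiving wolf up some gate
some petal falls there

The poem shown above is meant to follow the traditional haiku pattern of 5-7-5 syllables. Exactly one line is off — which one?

The second line

Line 1: "graceful afternoon": 2+3 = 5 ✓
Line 2: "unforgiving wolf up some gate": 4+1+1+1+1 = 8 (expected 7)
Line 3: "some petal falls there": 1+2+1+1 = 5 ✓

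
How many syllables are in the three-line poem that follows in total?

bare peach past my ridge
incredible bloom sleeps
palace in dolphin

16

Line 1: "bare peach past my ridge": 1+1+1+1+1 = 5
Line 2: "incredible bloom sleeps": 4+1+1 = 6
Line 3: "palace in dolphin": 2+1+2 = 5
Total: 5 + 6 + 5 = 16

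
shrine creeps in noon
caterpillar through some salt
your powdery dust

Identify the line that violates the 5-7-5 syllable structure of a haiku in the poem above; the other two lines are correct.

Line 1

Line 1: "shrine creeps in noon": 1+1+1+1 = 4 (expected 5)
Line 2: "caterpillar through some salt": 4+1+1+1 = 7 ✓
Line 3: "your powdery dust": 1+3+1 = 5 ✓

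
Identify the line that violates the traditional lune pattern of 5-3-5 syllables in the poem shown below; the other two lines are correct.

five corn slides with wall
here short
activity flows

Line 1: five(1) + corn(1) + slides(1) + with(1) + wall(1) = 5 ✓
Line 2: here(1) + short(1) = 2 (expected 3)
Line 3: activity(4) + flows(1) = 5 ✓

The second line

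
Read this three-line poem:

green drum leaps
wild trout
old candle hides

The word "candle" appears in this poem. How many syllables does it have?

2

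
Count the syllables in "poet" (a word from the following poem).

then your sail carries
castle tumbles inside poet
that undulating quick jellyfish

2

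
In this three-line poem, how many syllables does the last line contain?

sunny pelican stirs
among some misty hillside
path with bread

The last line: "path with bread": 1+1+1 = 3

3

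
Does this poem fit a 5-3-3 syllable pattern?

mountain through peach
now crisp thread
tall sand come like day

No

Line 1: mountain(2) + through(1) + peach(1) = 4 (expected 5)
Line 2: now(1) + crisp(1) + thread(1) = 3 ✓
Line 3: tall(1) + sand(1) + come(1) + like(1) + day(1) = 5 (expected 3)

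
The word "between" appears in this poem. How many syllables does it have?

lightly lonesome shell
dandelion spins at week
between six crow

2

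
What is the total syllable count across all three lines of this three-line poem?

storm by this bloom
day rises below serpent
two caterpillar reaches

Line 1: storm (1), by (1), this (1), bloom (1) → 4
Line 2: day (1), rises (2), below (2), serpent (2) → 7
Line 3: two (1), caterpillar (4), reaches (2) → 7
Total: 4 + 7 + 7 = 18

18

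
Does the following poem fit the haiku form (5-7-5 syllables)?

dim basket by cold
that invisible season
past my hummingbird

Line 1: dim(1) + basket(2) + by(1) + cold(1) = 5 ✓
Line 2: that(1) + invisible(4) + season(2) = 7 ✓
Line 3: past(1) + my(1) + hummingbird(3) = 5 ✓

Yes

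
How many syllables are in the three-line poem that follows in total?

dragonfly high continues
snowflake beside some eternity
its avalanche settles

Line 1: "dragonfly high continues": 3+1+3 = 7
Line 2: "snowflake beside some eternity": 2+2+1+4 = 9
Line 3: "its avalanche settles": 1+3+2 = 6
Total: 7 + 9 + 6 = 22

22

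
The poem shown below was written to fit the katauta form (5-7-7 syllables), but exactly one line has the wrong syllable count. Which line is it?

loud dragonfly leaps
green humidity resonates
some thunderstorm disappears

Line 1: loud(1) + dragonfly(3) + leaps(1) = 5 ✓
Line 2: green(1) + humidity(4) + resonates(3) = 8 (expected 7)
Line 3: some(1) + thunderstorm(3) + disappears(3) = 7 ✓

The second line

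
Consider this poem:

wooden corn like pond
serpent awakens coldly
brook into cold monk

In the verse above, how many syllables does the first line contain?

The first line: "wooden corn like pond": 2+1+1+1 = 5

5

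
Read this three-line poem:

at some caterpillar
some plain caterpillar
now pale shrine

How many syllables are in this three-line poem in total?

Line 1: at(1) + some(1) + caterpillar(4) = 6
Line 2: some(1) + plain(1) + caterpillar(4) = 6
Line 3: now(1) + pale(1) + shrine(1) = 3
Total: 6 + 6 + 3 = 15

15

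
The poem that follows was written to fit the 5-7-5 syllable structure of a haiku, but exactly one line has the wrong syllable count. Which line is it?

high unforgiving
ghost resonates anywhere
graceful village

Line 1: high (1), unforgiving (4) → 5 ✓
Line 2: ghost (1), resonates (3), anywhere (3) → 7 ✓
Line 3: graceful (2), village (2) → 4 (expected 5)

Line 3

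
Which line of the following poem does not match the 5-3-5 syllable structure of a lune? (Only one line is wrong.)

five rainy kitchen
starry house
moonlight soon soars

Line 3

Line 1: "five rainy kitchen": 1+2+2 = 5 ✓
Line 2: "starry house": 2+1 = 3 ✓
Line 3: "moonlight soon soars": 2+1+1 = 4 (expected 5)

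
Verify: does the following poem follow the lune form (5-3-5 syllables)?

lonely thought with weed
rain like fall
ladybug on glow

Line 1: lonely(2) + thought(1) + with(1) + weed(1) = 5 ✓
Line 2: rain(1) + like(1) + fall(1) = 3 ✓
Line 3: ladybug(3) + on(1) + glow(1) = 5 ✓

Yes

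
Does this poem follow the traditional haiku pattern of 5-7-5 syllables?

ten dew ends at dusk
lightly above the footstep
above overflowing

No

Line 1: ten(1) + dew(1) + ends(1) + at(1) + dusk(1) = 5 ✓
Line 2: lightly(2) + above(2) + the(1) + footstep(2) = 7 ✓
Line 3: above(2) + overflowing(4) = 6 (expected 5)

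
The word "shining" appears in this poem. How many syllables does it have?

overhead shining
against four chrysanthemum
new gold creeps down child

2

"shining" has 2 syllables.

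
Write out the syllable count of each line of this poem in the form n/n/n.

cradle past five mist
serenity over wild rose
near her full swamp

5/8/4

Line 1: "cradle past five mist": 2+1+1+1 = 5
Line 2: "serenity over wild rose": 4+2+1+1 = 8
Line 3: "near her full swamp": 1+1+1+1 = 4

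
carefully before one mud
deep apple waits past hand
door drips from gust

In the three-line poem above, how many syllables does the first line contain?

The first line: "carefully before one mud": 3+2+1+1 = 7

7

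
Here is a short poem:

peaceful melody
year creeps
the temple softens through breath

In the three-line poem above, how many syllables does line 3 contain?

Line 3: the(1) + temple(2) + softens(2) + through(1) + breath(1) = 7

7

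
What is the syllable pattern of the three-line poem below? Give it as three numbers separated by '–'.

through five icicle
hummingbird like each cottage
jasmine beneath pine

Line 1: "through five icicle": 1+1+3 = 5
Line 2: "hummingbird like each cottage": 3+1+1+2 = 7
Line 3: "jasmine beneath pine": 2+2+1 = 5

5–7–5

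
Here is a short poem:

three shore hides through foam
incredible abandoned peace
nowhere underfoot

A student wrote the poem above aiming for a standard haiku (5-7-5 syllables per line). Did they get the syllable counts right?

No

Line 1: three(1) + shore(1) + hides(1) + through(1) + foam(1) = 5 ✓
Line 2: incredible(4) + abandoned(3) + peace(1) = 8 (expected 7)
Line 3: nowhere(2) + underfoot(3) = 5 ✓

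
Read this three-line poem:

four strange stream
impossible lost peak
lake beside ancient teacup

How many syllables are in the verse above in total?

16

Line 1: four (1), strange (1), stream (1) → 3
Line 2: impossible (4), lost (1), peak (1) → 6
Line 3: lake (1), beside (2), ancient (2), teacup (2) → 7
Total: 3 + 6 + 7 = 16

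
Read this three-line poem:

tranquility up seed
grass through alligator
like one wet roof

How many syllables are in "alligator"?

4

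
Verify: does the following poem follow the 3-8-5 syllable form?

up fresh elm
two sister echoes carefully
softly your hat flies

Yes

Line 1: up (1), fresh (1), elm (1) → 3 ✓
Line 2: two (1), sister (2), echoes (2), carefully (3) → 8 ✓
Line 3: softly (2), your (1), hat (1), flies (1) → 5 ✓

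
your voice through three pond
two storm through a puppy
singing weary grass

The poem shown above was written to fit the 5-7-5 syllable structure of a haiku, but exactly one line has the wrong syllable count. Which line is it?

Line 1: your(1) + voice(1) + through(1) + three(1) + pond(1) = 5 ✓
Line 2: two(1) + storm(1) + through(1) + a(1) + puppy(2) = 6 (expected 7)
Line 3: singing(2) + weary(2) + grass(1) = 5 ✓

The second line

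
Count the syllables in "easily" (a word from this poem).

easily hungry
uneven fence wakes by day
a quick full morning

3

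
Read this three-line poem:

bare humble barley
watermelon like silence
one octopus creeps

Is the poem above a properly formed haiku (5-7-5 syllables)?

Line 1: bare (1), humble (2), barley (2) → 5 ✓
Line 2: watermelon (4), like (1), silence (2) → 7 ✓
Line 3: one (1), octopus (3), creeps (1) → 5 ✓

Yes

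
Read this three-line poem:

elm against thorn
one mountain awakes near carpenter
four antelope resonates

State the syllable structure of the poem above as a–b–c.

Line 1: "elm against thorn": 1+2+1 = 4
Line 2: "one mountain awakes near carpenter": 1+2+2+1+3 = 9
Line 3: "four antelope resonates": 1+3+3 = 7

4–9–7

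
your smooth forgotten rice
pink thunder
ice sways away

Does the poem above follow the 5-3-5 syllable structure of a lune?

No

Line 1: your(1) + smooth(1) + forgotten(3) + rice(1) = 6 (expected 5)
Line 2: pink(1) + thunder(2) = 3 ✓
Line 3: ice(1) + sways(1) + away(2) = 4 (expected 5)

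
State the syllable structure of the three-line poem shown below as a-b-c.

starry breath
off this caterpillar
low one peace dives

3-6-4

Line 1: "starry breath": 2+1 = 3
Line 2: "off this caterpillar": 1+1+4 = 6
Line 3: "low one peace dives": 1+1+1+1 = 4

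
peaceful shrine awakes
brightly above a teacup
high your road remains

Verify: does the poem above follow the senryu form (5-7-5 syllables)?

Line 1: peaceful (2), shrine (1), awakes (2) → 5 ✓
Line 2: brightly (2), above (2), a (1), teacup (2) → 7 ✓
Line 3: high (1), your (1), road (1), remains (2) → 5 ✓

Yes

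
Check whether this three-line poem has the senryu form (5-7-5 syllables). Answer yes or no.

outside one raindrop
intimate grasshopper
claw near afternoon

Line 1: outside(2) + one(1) + raindrop(2) = 5 ✓
Line 2: intimate(3) + grasshopper(3) = 6 (expected 7)
Line 3: claw(1) + near(1) + afternoon(3) = 5 ✓

No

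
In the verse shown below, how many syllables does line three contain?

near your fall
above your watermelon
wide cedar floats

Line three: "wide cedar floats": 1+2+1 = 4

4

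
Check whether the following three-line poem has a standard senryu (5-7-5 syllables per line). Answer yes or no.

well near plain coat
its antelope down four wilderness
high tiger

Line 1: well(1) + near(1) + plain(1) + coat(1) = 4 (expected 5)
Line 2: its(1) + antelope(3) + down(1) + four(1) + wilderness(3) = 9 (expected 7)
Line 3: high(1) + tiger(2) = 3 (expected 5)

No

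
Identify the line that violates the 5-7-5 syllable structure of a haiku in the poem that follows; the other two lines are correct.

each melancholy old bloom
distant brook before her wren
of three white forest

Line 1: "each melancholy old bloom": 1+4+1+1 = 7 (expected 5)
Line 2: "distant brook before her wren": 2+1+2+1+1 = 7 ✓
Line 3: "of three white forest": 1+1+1+2 = 5 ✓

The first line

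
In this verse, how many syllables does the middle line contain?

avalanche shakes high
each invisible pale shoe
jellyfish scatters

The middle line: "each invisible pale shoe": 1+4+1+1 = 7

7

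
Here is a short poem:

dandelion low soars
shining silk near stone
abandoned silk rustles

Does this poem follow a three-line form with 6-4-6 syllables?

Line 1: dandelion(4) + low(1) + soars(1) = 6 ✓
Line 2: shining(2) + silk(1) + near(1) + stone(1) = 5 (expected 4)
Line 3: abandoned(3) + silk(1) + rustles(2) = 6 ✓

No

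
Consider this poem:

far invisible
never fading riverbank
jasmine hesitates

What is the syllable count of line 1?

5

Line 1: "far invisible": 1+4 = 5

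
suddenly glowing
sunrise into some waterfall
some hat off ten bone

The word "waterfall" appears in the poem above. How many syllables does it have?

3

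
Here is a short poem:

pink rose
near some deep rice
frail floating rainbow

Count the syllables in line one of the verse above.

Line one: "pink rose": 1+1 = 2

2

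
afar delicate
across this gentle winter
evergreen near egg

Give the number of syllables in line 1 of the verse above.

Line 1: afar(2) + delicate(3) = 5

5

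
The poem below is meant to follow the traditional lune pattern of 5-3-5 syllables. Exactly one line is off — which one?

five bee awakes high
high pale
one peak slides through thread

The second line

Line 1: five (1), bee (1), awakes (2), high (1) → 5 ✓
Line 2: high (1), pale (1) → 2 (expected 3)
Line 3: one (1), peak (1), slides (1), through (1), thread (1) → 5 ✓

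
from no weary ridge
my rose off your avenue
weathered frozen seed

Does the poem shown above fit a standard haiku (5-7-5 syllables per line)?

Line 1: from (1), no (1), weary (2), ridge (1) → 5 ✓
Line 2: my (1), rose (1), off (1), your (1), avenue (3) → 7 ✓
Line 3: weathered (2), frozen (2), seed (1) → 5 ✓

Yes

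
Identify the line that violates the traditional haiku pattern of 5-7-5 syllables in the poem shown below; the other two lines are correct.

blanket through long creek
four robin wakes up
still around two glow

The second line

Line 1: blanket(2) + through(1) + long(1) + creek(1) = 5 ✓
Line 2: four(1) + robin(2) + wakes(1) + up(1) = 5 (expected 7)
Line 3: still(1) + around(2) + two(1) + glow(1) = 5 ✓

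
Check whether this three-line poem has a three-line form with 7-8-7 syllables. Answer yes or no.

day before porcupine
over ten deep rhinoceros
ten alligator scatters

Line 1: day(1) + before(2) + porcupine(3) = 6 (expected 7)
Line 2: over(2) + ten(1) + deep(1) + rhinoceros(4) = 8 ✓
Line 3: ten(1) + alligator(4) + scatters(2) = 7 ✓

No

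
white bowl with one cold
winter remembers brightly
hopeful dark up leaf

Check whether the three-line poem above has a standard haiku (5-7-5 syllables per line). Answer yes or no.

Yes

Line 1: white (1), bowl (1), with (1), one (1), cold (1) → 5 ✓
Line 2: winter (2), remembers (3), brightly (2) → 7 ✓
Line 3: hopeful (2), dark (1), up (1), leaf (1) → 5 ✓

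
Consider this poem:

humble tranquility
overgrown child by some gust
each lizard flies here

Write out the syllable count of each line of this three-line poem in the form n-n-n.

Line 1: humble (2), tranquility (4) → 6
Line 2: overgrown (3), child (1), by (1), some (1), gust (1) → 7
Line 3: each (1), lizard (2), flies (1), here (1) → 5

6-7-5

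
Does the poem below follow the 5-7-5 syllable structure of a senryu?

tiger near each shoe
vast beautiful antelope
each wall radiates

Line 1: "tiger near each shoe": 2+1+1+1 = 5 ✓
Line 2: "vast beautiful antelope": 1+3+3 = 7 ✓
Line 3: "each wall radiates": 1+1+3 = 5 ✓

Yes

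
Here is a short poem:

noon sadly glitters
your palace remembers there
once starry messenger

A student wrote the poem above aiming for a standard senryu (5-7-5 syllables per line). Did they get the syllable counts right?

No

Line 1: noon(1) + sadly(2) + glitters(2) = 5 ✓
Line 2: your(1) + palace(2) + remembers(3) + there(1) = 7 ✓
Line 3: once(1) + starry(2) + messenger(3) = 6 (expected 5)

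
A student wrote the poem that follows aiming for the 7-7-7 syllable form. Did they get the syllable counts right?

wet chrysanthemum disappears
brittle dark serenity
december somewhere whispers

No

Line 1: wet(1) + chrysanthemum(4) + disappears(3) = 8 (expected 7)
Line 2: brittle(2) + dark(1) + serenity(4) = 7 ✓
Line 3: december(3) + somewhere(2) + whispers(2) = 7 ✓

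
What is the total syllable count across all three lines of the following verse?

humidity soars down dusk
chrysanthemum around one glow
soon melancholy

20

Line 1: humidity(4) + soars(1) + down(1) + dusk(1) = 7
Line 2: chrysanthemum(4) + around(2) + one(1) + glow(1) = 8
Line 3: soon(1) + melancholy(4) = 5
Total: 7 + 8 + 5 = 20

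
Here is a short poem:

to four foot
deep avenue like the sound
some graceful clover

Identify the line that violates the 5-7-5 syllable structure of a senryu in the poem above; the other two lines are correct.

Line 1: "to four foot": 1+1+1 = 3 (expected 5)
Line 2: "deep avenue like the sound": 1+3+1+1+1 = 7 ✓
Line 3: "some graceful clover": 1+2+2 = 5 ✓

Line 1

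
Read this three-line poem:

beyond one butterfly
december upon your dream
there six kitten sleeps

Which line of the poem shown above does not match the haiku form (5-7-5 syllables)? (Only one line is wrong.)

The first line

Line 1: beyond (2), one (1), butterfly (3) → 6 (expected 5)
Line 2: december (3), upon (2), your (1), dream (1) → 7 ✓
Line 3: there (1), six (1), kitten (2), sleeps (1) → 5 ✓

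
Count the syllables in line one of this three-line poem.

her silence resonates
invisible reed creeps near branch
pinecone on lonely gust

6

Line one: "her silence resonates": 1+2+3 = 6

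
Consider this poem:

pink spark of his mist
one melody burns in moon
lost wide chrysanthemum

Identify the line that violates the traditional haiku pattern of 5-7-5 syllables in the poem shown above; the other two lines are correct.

The third line

Line 1: "pink spark of his mist": 1+1+1+1+1 = 5 ✓
Line 2: "one melody burns in moon": 1+3+1+1+1 = 7 ✓
Line 3: "lost wide chrysanthemum": 1+1+4 = 6 (expected 5)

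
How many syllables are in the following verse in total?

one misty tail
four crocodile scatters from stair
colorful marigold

18

Line 1: one (1), misty (2), tail (1) → 4
Line 2: four (1), crocodile (3), scatters (2), from (1), stair (1) → 8
Line 3: colorful (3), marigold (3) → 6
Total: 4 + 8 + 6 = 18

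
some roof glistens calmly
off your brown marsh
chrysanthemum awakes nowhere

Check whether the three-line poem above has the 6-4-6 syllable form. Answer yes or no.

Line 1: some(1) + roof(1) + glistens(2) + calmly(2) = 6 ✓
Line 2: off(1) + your(1) + brown(1) + marsh(1) = 4 ✓
Line 3: chrysanthemum(4) + awakes(2) + nowhere(2) = 8 (expected 6)

No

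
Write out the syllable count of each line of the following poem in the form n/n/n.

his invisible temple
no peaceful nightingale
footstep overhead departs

Line 1: "his invisible temple": 1+4+2 = 7
Line 2: "no peaceful nightingale": 1+2+3 = 6
Line 3: "footstep overhead departs": 2+3+2 = 7

7/6/7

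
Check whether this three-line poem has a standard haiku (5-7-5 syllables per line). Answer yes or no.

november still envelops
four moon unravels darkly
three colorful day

Line 1: november(3) + still(1) + envelops(3) = 7 (expected 5)
Line 2: four(1) + moon(1) + unravels(3) + darkly(2) = 7 ✓
Line 3: three(1) + colorful(3) + day(1) = 5 ✓

No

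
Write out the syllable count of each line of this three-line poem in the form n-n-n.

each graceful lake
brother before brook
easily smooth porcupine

Line 1: each (1), graceful (2), lake (1) → 4
Line 2: brother (2), before (2), brook (1) → 5
Line 3: easily (3), smooth (1), porcupine (3) → 7

4-5-7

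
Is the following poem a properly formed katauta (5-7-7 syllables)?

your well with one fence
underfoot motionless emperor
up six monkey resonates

Line 1: your (1), well (1), with (1), one (1), fence (1) → 5 ✓
Line 2: underfoot (3), motionless (3), emperor (3) → 9 (expected 7)
Line 3: up (1), six (1), monkey (2), resonates (3) → 7 ✓

No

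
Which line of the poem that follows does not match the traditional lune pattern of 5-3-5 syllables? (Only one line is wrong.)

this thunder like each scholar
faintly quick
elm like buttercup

The first line

Line 1: this (1), thunder (2), like (1), each (1), scholar (2) → 7 (expected 5)
Line 2: faintly (2), quick (1) → 3 ✓
Line 3: elm (1), like (1), buttercup (3) → 5 ✓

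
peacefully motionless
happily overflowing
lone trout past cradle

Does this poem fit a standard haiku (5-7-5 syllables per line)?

No

Line 1: peacefully (3), motionless (3) → 6 (expected 5)
Line 2: happily (3), overflowing (4) → 7 ✓
Line 3: lone (1), trout (1), past (1), cradle (2) → 5 ✓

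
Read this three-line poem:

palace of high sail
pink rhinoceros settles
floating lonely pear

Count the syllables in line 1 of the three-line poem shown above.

Line 1: palace(2) + of(1) + high(1) + sail(1) = 5

5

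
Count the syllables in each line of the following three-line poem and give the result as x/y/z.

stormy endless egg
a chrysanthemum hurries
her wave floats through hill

5/7/5

Line 1: "stormy endless egg": 2+2+1 = 5
Line 2: "a chrysanthemum hurries": 1+4+2 = 7
Line 3: "her wave floats through hill": 1+1+1+1+1 = 5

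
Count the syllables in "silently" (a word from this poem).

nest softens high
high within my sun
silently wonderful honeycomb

3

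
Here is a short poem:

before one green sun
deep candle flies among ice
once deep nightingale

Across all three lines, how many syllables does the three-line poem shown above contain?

Line 1: "before one green sun": 2+1+1+1 = 5
Line 2: "deep candle flies among ice": 1+2+1+2+1 = 7
Line 3: "once deep nightingale": 1+1+3 = 5
Total: 5 + 7 + 5 = 17

17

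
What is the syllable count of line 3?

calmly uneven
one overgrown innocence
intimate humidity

7

Line 3: "intimate humidity": 3+4 = 7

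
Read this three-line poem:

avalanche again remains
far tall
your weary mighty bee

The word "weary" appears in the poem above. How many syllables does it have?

2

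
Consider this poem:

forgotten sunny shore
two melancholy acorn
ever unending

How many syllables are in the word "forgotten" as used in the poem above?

3

"forgotten" has 3 syllables.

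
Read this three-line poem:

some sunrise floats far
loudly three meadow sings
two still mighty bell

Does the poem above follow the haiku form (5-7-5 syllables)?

Line 1: some(1) + sunrise(2) + floats(1) + far(1) = 5 ✓
Line 2: loudly(2) + three(1) + meadow(2) + sings(1) = 6 (expected 7)
Line 3: two(1) + still(1) + mighty(2) + bell(1) = 5 ✓

No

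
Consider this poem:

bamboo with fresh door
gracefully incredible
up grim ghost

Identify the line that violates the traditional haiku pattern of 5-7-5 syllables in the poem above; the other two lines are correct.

The third line

Line 1: bamboo(2) + with(1) + fresh(1) + door(1) = 5 ✓
Line 2: gracefully(3) + incredible(4) = 7 ✓
Line 3: up(1) + grim(1) + ghost(1) = 3 (expected 5)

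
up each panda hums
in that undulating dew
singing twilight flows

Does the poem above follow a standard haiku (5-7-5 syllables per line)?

Line 1: "up each panda hums": 1+1+2+1 = 5 ✓
Line 2: "in that undulating dew": 1+1+4+1 = 7 ✓
Line 3: "singing twilight flows": 2+2+1 = 5 ✓

Yes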